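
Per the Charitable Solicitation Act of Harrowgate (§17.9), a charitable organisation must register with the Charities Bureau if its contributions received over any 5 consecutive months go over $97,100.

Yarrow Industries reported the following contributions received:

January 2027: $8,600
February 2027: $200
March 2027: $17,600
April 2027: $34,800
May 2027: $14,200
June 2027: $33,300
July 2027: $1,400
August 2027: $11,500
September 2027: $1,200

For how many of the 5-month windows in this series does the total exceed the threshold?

January 2027–May 2027: $8,600 + $200 + $17,600 + $34,800 + $14,200 = $75,400 (under)
February 2027–June 2027: $200 + $17,600 + $34,800 + $14,200 + $33,300 = $100,100 (over)
March 2027–July 2027: $17,600 + $34,800 + $14,200 + $33,300 + $1,400 = $101,300 (over)
April 2027–August 2027: $34,800 + $14,200 + $33,300 + $1,400 + $11,500 = $95,200 (under)
May 2027–September 2027: $14,200 + $33,300 + $1,400 + $11,500 + $1,200 = $61,600 (under)
2 windows exceed the threshold.

2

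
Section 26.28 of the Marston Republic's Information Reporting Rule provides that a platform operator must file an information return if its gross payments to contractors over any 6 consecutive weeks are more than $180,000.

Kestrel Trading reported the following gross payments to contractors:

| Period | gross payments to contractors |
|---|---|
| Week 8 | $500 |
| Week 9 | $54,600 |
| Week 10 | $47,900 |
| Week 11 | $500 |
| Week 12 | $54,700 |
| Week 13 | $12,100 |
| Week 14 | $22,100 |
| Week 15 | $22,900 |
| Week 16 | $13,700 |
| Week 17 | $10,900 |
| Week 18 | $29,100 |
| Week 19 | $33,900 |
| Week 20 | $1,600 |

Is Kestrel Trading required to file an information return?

Week 8–Week 13: $500 + $54,600 + $47,900 + $500 + $54,700 + $12,100 = $170,300 (under)
Week 9–Week 14: $54,600 + $47,900 + $500 + $54,700 + $12,100 + $22,100 = $191,900 (over)
Week 10–Week 15: $47,900 + $500 + $54,700 + $12,100 + $22,100 + $22,900 = $160,200 (under)
Week 11–Week 16: $500 + $54,700 + $12,100 + $22,100 + $22,900 + $13,700 = $126,000 (under)
Week 12–Week 17: $54,700 + $12,100 + $22,100 + $22,900 + $13,700 + $10,900 = $136,400 (under)
Week 13–Week 18: $12,100 + $22,100 + $22,900 + $13,700 + $10,900 + $29,100 = $110,800 (under)
Week 14–Week 19: $22,100 + $22,900 + $13,700 + $10,900 + $29,100 + $33,900 = $132,600 (under)
Week 15–Week 20: $22,900 + $13,700 + $10,900 + $29,100 + $33,900 + $1,600 = $112,100 (under)
At least one window exceeds $180,000.

Yes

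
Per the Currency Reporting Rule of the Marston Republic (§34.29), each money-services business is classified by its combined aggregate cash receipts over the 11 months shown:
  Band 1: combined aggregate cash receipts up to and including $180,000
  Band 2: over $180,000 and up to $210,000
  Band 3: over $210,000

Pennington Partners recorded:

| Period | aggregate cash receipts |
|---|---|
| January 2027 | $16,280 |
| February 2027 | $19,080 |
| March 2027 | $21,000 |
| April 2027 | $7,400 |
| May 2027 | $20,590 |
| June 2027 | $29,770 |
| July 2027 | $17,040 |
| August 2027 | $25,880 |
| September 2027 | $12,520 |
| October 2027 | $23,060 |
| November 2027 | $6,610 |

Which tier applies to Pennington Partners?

Combined aggregate cash receipts: $16,280 + $19,080 + $21,000 + $7,400 + $20,590 + $29,770 + $17,040 + $25,880 + $12,520 + $23,060 + $6,610 = $199,230.
$180,000 < $199,230 ≤ $210,000, so Band 2 applies.

Band 2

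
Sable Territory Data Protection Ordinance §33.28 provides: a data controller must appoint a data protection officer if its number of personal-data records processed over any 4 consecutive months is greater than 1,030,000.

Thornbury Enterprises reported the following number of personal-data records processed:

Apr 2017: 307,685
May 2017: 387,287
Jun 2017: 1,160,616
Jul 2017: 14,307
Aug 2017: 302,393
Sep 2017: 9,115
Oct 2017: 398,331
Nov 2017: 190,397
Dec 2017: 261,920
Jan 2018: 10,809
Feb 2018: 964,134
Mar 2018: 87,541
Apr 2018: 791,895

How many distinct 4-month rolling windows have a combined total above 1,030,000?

6

Apr 2017–Jul 2017: 307,685 + 387,287 + 1,160,616 + 14,307 = 1,869,895 (over)
May 2017–Aug 2017: 387,287 + 1,160,616 + 14,307 + 302,393 = 1,864,603 (over)
Jun 2017–Sep 2017: 1,160,616 + 14,307 + 302,393 + 9,115 = 1,486,431 (over)
Jul 2017–Oct 2017: 14,307 + 302,393 + 9,115 + 398,331 = 724,146 (under)
Aug 2017–Nov 2017: 302,393 + 9,115 + 398,331 + 190,397 = 900,236 (under)
Sep 2017–Dec 2017: 9,115 + 398,331 + 190,397 + 261,920 = 859,763 (under)
Oct 2017–Jan 2018: 398,331 + 190,397 + 261,920 + 10,809 = 861,457 (under)
Nov 2017–Feb 2018: 190,397 + 261,920 + 10,809 + 964,134 = 1,427,260 (over)
Dec 2017–Mar 2018: 261,920 + 10,809 + 964,134 + 87,541 = 1,324,404 (over)
Jan 2018–Apr 2018: 10,809 + 964,134 + 87,541 + 791,895 = 1,854,379 (over)
6 windows exceed the threshold.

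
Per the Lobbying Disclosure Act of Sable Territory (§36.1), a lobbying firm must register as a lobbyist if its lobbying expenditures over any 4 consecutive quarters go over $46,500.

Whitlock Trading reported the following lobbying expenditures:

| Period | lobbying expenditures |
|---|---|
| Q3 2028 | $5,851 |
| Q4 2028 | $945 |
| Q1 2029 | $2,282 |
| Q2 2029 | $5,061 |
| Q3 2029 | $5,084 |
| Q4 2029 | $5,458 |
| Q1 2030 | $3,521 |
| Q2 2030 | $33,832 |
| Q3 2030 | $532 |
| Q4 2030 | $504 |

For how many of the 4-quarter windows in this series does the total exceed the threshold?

Q3 2028–Q2 2029: $5,851 + $945 + $2,282 + $5,061 = $14,139 (under)
Q4 2028–Q3 2029: $945 + $2,282 + $5,061 + $5,084 = $13,372 (under)
Q1 2029–Q4 2029: $2,282 + $5,061 + $5,084 + $5,458 = $17,885 (under)
Q2 2029–Q1 2030: $5,061 + $5,084 + $5,458 + $3,521 = $19,124 (under)
Q3 2029–Q2 2030: $5,084 + $5,458 + $3,521 + $33,832 = $47,895 (over)
Q4 2029–Q3 2030: $5,458 + $3,521 + $33,832 + $532 = $43,343 (under)
Q1 2030–Q4 2030: $3,521 + $33,832 + $532 + $504 = $38,389 (under)
1 window exceeds the threshold.

1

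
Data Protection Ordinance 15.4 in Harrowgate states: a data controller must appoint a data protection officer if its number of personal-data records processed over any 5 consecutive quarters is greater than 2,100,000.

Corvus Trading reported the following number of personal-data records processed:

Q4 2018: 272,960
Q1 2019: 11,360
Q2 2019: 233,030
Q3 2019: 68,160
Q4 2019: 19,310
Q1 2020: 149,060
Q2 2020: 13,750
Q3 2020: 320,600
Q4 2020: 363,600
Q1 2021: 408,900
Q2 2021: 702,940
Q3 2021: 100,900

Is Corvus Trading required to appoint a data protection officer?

Q4 2018–Q4 2019: 272,960 + 11,360 + 233,030 + 68,160 + 19,310 = 604,820 (under)
Q1 2019–Q1 2020: 11,360 + 233,030 + 68,160 + 19,310 + 149,060 = 480,920 (under)
Q2 2019–Q2 2020: 233,030 + 68,160 + 19,310 + 149,060 + 13,750 = 483,310 (under)
Q3 2019–Q3 2020: 68,160 + 19,310 + 149,060 + 13,750 + 320,600 = 570,880 (under)
Q4 2019–Q4 2020: 19,310 + 149,060 + 13,750 + 320,600 + 363,600 = 866,320 (under)
Q1 2020–Q1 2021: 149,060 + 13,750 + 320,600 + 363,600 + 408,900 = 1,255,910 (under)
Q2 2020–Q2 2021: 13,750 + 320,600 + 363,600 + 408,900 + 702,940 = 1,809,790 (under)
Q3 2020–Q3 2021: 320,600 + 363,600 + 408,900 + 702,940 + 100,900 = 1,896,940 (under)
No window exceeds 2,100,000.

No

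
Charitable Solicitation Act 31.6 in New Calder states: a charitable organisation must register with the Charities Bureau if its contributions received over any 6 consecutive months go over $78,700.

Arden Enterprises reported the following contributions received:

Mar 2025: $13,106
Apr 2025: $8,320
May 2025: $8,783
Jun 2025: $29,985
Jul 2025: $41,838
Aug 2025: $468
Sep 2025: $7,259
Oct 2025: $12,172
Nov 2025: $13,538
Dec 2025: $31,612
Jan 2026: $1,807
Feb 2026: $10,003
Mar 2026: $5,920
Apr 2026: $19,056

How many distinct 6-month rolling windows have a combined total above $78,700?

Mar 2025–Aug 2025: $13,106 + $8,320 + $8,783 + $29,985 + $41,838 + $468 = $102,500 (over)
Apr 2025–Sep 2025: $8,320 + $8,783 + $29,985 + $41,838 + $468 + $7,259 = $96,653 (over)
May 2025–Oct 2025: $8,783 + $29,985 + $41,838 + $468 + $7,259 + $12,172 = $100,505 (over)
Jun 2025–Nov 2025: $29,985 + $41,838 + $468 + $7,259 + $12,172 + $13,538 = $105,260 (over)
Jul 2025–Dec 2025: $41,838 + $468 + $7,259 + $12,172 + $13,538 + $31,612 = $106,887 (over)
Aug 2025–Jan 2026: $468 + $7,259 + $12,172 + $13,538 + $31,612 + $1,807 = $66,856 (under)
Sep 2025–Feb 2026: $7,259 + $12,172 + $13,538 + $31,612 + $1,807 + $10,003 = $76,391 (under)
Oct 2025–Mar 2026: $12,172 + $13,538 + $31,612 + $1,807 + $10,003 + $5,920 = $75,052 (under)
Nov 2025–Apr 2026: $13,538 + $31,612 + $1,807 + $10,003 + $5,920 + $19,056 = $81,936 (over)
6 windows exceed the threshold.

6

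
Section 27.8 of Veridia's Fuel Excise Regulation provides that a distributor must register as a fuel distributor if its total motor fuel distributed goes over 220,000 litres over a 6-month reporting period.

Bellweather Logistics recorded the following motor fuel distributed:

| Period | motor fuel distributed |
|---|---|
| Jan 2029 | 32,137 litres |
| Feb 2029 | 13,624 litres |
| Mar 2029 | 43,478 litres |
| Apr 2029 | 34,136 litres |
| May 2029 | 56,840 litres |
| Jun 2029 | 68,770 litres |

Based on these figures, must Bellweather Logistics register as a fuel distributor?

Yes

Total motor fuel distributed: 32,137 litres + 13,624 litres + 43,478 litres + 34,136 litres + 56,840 litres + 68,770 litres = 248,985 litres.
248,985 litres > 220,000 litres, so the threshold is exceeded.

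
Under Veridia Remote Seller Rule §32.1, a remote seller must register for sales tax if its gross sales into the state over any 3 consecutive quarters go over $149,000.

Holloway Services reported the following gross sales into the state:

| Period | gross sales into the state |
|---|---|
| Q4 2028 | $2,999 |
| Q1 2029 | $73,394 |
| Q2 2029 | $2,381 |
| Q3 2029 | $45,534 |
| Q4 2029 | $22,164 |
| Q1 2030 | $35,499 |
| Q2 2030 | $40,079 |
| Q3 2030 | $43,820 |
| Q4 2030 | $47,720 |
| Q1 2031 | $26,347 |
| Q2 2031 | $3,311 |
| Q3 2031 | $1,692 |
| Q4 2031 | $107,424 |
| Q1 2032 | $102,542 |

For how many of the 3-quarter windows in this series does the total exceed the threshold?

Q4 2028–Q2 2029: $2,999 + $73,394 + $2,381 = $78,774 (under)
Q1 2029–Q3 2029: $73,394 + $2,381 + $45,534 = $121,309 (under)
Q2 2029–Q4 2029: $2,381 + $45,534 + $22,164 = $70,079 (under)
Q3 2029–Q1 2030: $45,534 + $22,164 + $35,499 = $103,197 (under)
Q4 2029–Q2 2030: $22,164 + $35,499 + $40,079 = $97,742 (under)
Q1 2030–Q3 2030: $35,499 + $40,079 + $43,820 = $119,398 (under)
Q2 2030–Q4 2030: $40,079 + $43,820 + $47,720 = $131,619 (under)
Q3 2030–Q1 2031: $43,820 + $47,720 + $26,347 = $117,887 (under)
Q4 2030–Q2 2031: $47,720 + $26,347 + $3,311 = $77,378 (under)
Q1 2031–Q3 2031: $26,347 + $3,311 + $1,692 = $31,350 (under)
Q2 2031–Q4 2031: $3,311 + $1,692 + $107,424 = $112,427 (under)
Q3 2031–Q1 2032: $1,692 + $107,424 + $102,542 = $211,658 (over)
1 window exceeds the threshold.

1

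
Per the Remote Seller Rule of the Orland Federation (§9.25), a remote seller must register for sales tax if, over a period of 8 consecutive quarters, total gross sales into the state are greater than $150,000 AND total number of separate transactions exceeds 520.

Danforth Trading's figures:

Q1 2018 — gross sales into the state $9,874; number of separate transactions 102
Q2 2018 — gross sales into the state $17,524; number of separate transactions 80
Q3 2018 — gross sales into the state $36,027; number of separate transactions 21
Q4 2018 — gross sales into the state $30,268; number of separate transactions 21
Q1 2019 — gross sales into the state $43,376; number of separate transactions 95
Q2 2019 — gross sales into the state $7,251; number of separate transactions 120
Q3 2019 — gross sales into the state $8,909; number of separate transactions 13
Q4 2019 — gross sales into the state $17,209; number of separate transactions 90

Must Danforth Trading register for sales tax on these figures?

Total gross sales into the state: $9,874 + $17,524 + $36,027 + $30,268 + $43,376 + $7,251 + $8,909 + $17,209 = $170,438 (> $150,000).
Total number of separate transactions: 102 + 80 + 21 + 21 + 95 + 120 + 13 + 90 = 542 (> 520).
The test is 'and': both thresholds are exceeded.

Yes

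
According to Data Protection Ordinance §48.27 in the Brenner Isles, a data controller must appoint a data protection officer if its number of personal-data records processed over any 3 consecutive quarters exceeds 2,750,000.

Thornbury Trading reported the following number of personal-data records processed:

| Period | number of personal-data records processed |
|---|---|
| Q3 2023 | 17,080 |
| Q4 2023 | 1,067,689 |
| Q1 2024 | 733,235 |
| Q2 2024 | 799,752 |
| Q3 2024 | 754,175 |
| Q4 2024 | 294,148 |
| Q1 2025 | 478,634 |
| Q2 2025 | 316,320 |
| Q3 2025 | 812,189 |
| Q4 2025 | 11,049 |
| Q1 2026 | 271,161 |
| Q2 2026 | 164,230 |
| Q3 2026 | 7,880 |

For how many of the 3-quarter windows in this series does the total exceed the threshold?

Q3 2023–Q1 2024: 17,080 + 1,067,689 + 733,235 = 1,818,004 (under)
Q4 2023–Q2 2024: 1,067,689 + 733,235 + 799,752 = 2,600,676 (under)
Q1 2024–Q3 2024: 733,235 + 799,752 + 754,175 = 2,287,162 (under)
Q2 2024–Q4 2024: 799,752 + 754,175 + 294,148 = 1,848,075 (under)
Q3 2024–Q1 2025: 754,175 + 294,148 + 478,634 = 1,526,957 (under)
Q4 2024–Q2 2025: 294,148 + 478,634 + 316,320 = 1,089,102 (under)
Q1 2025–Q3 2025: 478,634 + 316,320 + 812,189 = 1,607,143 (under)
Q2 2025–Q4 2025: 316,320 + 812,189 + 11,049 = 1,139,558 (under)
Q3 2025–Q1 2026: 812,189 + 11,049 + 271,161 = 1,094,399 (under)
Q4 2025–Q2 2026: 11,049 + 271,161 + 164,230 = 446,440 (under)
Q1 2026–Q3 2026: 271,161 + 164,230 + 7,880 = 443,271 (under)
0 windows exceed the threshold.

0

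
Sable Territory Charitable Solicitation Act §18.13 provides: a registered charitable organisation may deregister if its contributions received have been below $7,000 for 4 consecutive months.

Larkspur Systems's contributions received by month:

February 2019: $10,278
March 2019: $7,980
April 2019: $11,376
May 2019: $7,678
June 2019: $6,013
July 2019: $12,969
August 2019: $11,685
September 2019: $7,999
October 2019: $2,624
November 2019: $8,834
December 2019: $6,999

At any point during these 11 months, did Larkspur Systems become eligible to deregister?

No

Months below $7,000: June 2019, October 2019, December 2019.
Longest run of consecutive months below the threshold: 1.
1 < 4, so Larkspur Systems never became eligible.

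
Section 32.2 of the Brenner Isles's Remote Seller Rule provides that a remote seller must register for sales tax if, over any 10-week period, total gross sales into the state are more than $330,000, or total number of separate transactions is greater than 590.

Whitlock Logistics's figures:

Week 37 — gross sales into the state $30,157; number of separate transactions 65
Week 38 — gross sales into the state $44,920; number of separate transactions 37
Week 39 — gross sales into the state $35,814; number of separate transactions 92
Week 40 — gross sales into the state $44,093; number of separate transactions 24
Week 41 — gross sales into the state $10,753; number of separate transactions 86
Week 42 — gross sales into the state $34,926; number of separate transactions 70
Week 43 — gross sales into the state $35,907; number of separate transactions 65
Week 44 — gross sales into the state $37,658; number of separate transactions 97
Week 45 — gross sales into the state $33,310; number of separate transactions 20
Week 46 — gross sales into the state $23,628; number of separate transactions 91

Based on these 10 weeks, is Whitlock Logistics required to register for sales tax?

Total gross sales into the state: $30,157 + $44,920 + $35,814 + $44,093 + $10,753 + $34,926 + $35,907 + $37,658 + $33,310 + $23,628 = $331,166 (> $330,000).
Total number of separate transactions: 65 + 37 + 92 + 24 + 86 + 70 + 65 + 97 + 20 + 91 = 647 (> 590).
The test is 'or': at least one threshold is exceeded.

Yes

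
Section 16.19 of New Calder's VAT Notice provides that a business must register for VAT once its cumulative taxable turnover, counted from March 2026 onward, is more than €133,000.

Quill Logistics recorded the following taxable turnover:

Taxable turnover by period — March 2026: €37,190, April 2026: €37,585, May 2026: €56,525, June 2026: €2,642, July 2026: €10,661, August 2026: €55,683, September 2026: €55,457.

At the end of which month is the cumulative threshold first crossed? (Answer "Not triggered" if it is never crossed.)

June 2026

Through March 2026: €37,190
Through April 2026: €74,775
Through May 2026: €131,300
Through June 2026: €133,942 ← exceeds threshold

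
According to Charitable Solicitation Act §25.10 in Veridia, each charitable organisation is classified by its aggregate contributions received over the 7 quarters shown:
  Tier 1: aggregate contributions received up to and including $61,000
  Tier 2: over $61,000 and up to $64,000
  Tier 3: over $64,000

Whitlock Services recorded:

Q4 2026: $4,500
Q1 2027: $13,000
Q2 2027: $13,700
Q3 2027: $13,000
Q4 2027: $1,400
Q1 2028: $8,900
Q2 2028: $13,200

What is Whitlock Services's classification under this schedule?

Tier 3

Aggregate contributions received: $4,500 + $13,000 + $13,700 + $13,000 + $1,400 + $8,900 + $13,200 = $67,700.
$67,700 > $64,000, so Tier 3 applies.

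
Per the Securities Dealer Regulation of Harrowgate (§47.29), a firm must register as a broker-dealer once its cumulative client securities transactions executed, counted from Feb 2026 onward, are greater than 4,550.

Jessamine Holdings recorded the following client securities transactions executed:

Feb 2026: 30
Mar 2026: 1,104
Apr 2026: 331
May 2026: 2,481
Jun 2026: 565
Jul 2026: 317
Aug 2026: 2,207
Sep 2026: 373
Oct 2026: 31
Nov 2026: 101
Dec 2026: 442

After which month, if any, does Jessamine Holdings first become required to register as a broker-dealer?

Jul 2026

Through Feb 2026: 30
Through Mar 2026: 1,134
Through Apr 2026: 1,465
Through May 2026: 3,946
Through Jun 2026: 4,511
Through Jul 2026: 4,828 ← exceeds threshold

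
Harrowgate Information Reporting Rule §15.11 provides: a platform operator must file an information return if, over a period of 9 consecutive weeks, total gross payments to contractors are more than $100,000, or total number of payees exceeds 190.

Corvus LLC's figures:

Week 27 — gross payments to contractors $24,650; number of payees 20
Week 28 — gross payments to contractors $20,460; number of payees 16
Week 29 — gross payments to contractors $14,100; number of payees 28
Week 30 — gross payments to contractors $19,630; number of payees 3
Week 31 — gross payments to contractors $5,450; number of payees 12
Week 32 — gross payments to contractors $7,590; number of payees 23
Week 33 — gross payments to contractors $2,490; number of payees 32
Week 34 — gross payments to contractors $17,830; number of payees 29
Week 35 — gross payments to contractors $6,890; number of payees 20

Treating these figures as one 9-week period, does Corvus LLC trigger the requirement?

Total gross payments to contractors: $24,650 + $20,460 + $14,100 + $19,630 + $5,450 + $7,590 + $2,490 + $17,830 + $6,890 = $119,090 (> $100,000).
Total number of payees: 20 + 16 + 28 + 3 + 12 + 23 + 32 + 29 + 20 = 183 (≤ 190).
The test is 'or': at least one threshold is exceeded.

Yes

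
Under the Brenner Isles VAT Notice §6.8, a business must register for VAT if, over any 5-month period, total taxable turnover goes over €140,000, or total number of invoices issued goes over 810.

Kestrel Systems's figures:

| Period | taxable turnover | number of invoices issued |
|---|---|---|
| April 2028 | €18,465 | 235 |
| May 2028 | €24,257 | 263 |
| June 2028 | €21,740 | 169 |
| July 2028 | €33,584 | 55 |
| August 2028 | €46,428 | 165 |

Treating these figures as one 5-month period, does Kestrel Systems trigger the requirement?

Yes

Total taxable turnover: €18,465 + €24,257 + €21,740 + €33,584 + €46,428 = €144,474 (> €140,000).
Total number of invoices issued: 235 + 263 + 169 + 55 + 165 = 887 (> 810).
The test is 'or': at least one threshold is exceeded.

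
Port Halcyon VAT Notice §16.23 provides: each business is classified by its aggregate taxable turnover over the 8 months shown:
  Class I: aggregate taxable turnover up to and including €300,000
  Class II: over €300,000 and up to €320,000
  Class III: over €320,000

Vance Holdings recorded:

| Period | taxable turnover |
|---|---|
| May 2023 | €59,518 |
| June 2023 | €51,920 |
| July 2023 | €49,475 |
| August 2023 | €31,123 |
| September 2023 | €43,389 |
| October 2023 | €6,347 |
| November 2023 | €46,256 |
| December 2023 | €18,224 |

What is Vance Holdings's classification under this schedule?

Aggregate taxable turnover: €59,518 + €51,920 + €49,475 + €31,123 + €43,389 + €6,347 + €46,256 + €18,224 = €306,252.
€300,000 < €306,252 ≤ €320,000, so Class II applies.

Class II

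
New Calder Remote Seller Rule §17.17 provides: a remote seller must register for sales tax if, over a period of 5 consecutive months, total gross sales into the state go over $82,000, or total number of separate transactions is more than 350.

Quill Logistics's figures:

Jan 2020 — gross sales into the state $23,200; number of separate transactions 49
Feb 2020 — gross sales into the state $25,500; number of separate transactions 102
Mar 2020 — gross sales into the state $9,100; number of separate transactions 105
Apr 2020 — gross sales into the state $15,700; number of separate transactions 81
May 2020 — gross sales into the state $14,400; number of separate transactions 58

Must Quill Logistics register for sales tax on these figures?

Total gross sales into the state: $23,200 + $25,500 + $9,100 + $15,700 + $14,400 = $87,900 (> $82,000).
Total number of separate transactions: 49 + 102 + 105 + 81 + 58 = 395 (> 350).
The test is 'or': at least one threshold is exceeded.

Yes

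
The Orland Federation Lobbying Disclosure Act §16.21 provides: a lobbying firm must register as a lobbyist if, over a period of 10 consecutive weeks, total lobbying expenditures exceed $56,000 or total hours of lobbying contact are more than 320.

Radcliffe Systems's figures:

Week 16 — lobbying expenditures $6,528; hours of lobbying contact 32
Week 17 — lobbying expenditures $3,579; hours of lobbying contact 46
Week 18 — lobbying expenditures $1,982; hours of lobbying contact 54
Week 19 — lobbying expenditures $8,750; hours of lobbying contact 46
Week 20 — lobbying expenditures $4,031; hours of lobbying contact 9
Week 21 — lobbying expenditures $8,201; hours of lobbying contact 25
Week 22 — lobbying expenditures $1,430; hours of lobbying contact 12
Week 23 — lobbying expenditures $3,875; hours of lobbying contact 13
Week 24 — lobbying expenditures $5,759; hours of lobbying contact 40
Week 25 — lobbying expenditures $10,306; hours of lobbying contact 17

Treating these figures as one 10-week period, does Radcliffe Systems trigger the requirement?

Total lobbying expenditures: $6,528 + $3,579 + $1,982 + $8,750 + $4,031 + $8,201 + $1,430 + $3,875 + $5,759 + $10,306 = $54,441 (≤ $56,000).
Total hours of lobbying contact: 32 + 46 + 54 + 46 + 9 + 25 + 12 + 13 + 40 + 17 = 294 (≤ 320).
The test is 'or': neither threshold is exceeded.

No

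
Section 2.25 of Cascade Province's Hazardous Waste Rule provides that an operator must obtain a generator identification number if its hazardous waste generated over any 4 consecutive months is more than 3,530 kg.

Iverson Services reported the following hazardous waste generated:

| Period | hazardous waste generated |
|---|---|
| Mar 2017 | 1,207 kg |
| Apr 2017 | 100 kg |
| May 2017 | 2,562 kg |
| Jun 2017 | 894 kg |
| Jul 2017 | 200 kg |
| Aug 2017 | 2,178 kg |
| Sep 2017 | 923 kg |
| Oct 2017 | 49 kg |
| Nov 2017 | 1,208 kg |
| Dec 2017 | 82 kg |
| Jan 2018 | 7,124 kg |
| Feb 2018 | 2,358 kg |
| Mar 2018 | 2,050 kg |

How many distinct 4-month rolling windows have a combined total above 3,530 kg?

8

Mar 2017–Jun 2017: 1,207 kg + 100 kg + 2,562 kg + 894 kg = 4,763 kg (over)
Apr 2017–Jul 2017: 100 kg + 2,562 kg + 894 kg + 200 kg = 3,756 kg (over)
May 2017–Aug 2017: 2,562 kg + 894 kg + 200 kg + 2,178 kg = 5,834 kg (over)
Jun 2017–Sep 2017: 894 kg + 200 kg + 2,178 kg + 923 kg = 4,195 kg (over)
Jul 2017–Oct 2017: 200 kg + 2,178 kg + 923 kg + 49 kg = 3,350 kg (under)
Aug 2017–Nov 2017: 2,178 kg + 923 kg + 49 kg + 1,208 kg = 4,358 kg (over)
Sep 2017–Dec 2017: 923 kg + 49 kg + 1,208 kg + 82 kg = 2,262 kg (under)
Oct 2017–Jan 2018: 49 kg + 1,208 kg + 82 kg + 7,124 kg = 8,463 kg (over)
Nov 2017–Feb 2018: 1,208 kg + 82 kg + 7,124 kg + 2,358 kg = 10,772 kg (over)
Dec 2017–Mar 2018: 82 kg + 7,124 kg + 2,358 kg + 2,050 kg = 11,614 kg (over)
8 windows exceed the threshold.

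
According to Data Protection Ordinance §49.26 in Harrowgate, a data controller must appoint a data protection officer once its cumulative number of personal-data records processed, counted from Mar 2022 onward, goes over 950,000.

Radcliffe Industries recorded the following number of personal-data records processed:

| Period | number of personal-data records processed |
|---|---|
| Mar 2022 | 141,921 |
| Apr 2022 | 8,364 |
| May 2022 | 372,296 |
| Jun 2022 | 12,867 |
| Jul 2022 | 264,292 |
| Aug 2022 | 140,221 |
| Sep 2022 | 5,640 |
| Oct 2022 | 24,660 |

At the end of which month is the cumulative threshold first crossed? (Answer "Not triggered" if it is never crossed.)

Through Mar 2022: 141,921
Through Apr 2022: 150,285
Through May 2022: 522,581
Through Jun 2022: 535,448
Through Jul 2022: 799,740
Through Aug 2022: 939,961
Through Sep 2022: 945,601
Through Oct 2022: 970,261 ← exceeds threshold

Oct 2022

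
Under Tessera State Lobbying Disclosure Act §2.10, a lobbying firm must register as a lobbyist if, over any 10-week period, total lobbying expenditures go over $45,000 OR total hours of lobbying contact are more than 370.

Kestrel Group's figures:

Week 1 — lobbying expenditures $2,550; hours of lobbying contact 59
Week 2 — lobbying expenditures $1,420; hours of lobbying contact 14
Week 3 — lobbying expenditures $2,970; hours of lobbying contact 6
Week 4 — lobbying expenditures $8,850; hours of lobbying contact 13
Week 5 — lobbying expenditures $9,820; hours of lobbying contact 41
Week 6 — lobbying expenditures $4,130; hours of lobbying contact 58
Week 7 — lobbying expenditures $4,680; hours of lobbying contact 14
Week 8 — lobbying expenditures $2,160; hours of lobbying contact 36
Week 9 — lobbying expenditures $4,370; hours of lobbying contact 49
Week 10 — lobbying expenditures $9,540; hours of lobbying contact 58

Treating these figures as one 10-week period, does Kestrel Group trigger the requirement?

Total lobbying expenditures: $2,550 + $1,420 + $2,970 + $8,850 + $9,820 + $4,130 + $4,680 + $2,160 + $4,370 + $9,540 = $50,490 (> $45,000).
Total hours of lobbying contact: 59 + 14 + 6 + 13 + 41 + 58 + 14 + 36 + 49 + 58 = 348 (≤ 370).
The test is 'or': at least one threshold is exceeded.

Yes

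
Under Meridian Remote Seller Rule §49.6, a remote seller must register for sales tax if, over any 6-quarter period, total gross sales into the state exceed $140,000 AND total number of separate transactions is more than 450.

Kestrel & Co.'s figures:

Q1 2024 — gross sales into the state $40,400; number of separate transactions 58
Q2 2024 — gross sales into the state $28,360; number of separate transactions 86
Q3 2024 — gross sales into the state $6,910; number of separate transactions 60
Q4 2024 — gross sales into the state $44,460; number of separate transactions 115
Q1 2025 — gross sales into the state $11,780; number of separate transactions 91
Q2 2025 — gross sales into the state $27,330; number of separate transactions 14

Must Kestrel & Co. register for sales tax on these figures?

Total gross sales into the state: $40,400 + $28,360 + $6,910 + $44,460 + $11,780 + $27,330 = $159,240 (> $140,000).
Total number of separate transactions: 58 + 86 + 60 + 115 + 91 + 14 = 424 (≤ 450).
The test is 'and': the rule requires both, and at least one is not exceeded.

No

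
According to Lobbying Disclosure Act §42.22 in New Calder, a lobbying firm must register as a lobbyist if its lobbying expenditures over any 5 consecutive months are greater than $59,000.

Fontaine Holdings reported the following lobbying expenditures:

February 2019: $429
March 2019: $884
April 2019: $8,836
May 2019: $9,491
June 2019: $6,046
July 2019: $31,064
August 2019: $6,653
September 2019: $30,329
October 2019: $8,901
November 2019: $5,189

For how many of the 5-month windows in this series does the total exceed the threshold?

4

February 2019–June 2019: $429 + $884 + $8,836 + $9,491 + $6,046 = $25,686 (under)
March 2019–July 2019: $884 + $8,836 + $9,491 + $6,046 + $31,064 = $56,321 (under)
April 2019–August 2019: $8,836 + $9,491 + $6,046 + $31,064 + $6,653 = $62,090 (over)
May 2019–September 2019: $9,491 + $6,046 + $31,064 + $6,653 + $30,329 = $83,583 (over)
June 2019–October 2019: $6,046 + $31,064 + $6,653 + $30,329 + $8,901 = $82,993 (over)
July 2019–November 2019: $31,064 + $6,653 + $30,329 + $8,901 + $5,189 = $82,136 (over)
4 windows exceed the threshold.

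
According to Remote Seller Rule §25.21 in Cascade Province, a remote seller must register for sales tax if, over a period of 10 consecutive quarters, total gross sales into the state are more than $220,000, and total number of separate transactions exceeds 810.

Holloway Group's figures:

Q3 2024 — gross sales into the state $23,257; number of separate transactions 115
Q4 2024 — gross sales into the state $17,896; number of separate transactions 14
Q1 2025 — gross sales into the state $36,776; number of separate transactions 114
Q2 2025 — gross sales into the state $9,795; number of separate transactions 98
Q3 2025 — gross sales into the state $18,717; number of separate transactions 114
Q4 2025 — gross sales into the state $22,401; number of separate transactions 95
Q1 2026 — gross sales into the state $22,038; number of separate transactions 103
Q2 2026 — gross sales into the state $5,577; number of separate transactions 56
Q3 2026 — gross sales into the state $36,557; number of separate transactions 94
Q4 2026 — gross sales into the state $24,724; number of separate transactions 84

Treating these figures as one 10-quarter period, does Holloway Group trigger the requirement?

Total gross sales into the state: $23,257 + $17,896 + $36,776 + $9,795 + $18,717 + $22,401 + $22,038 + $5,577 + $36,557 + $24,724 = $217,738 (≤ $220,000).
Total number of separate transactions: 115 + 14 + 114 + 98 + 114 + 95 + 103 + 56 + 94 + 84 = 887 (> 810).
The test is 'and': the rule requires both, and at least one is not exceeded.

No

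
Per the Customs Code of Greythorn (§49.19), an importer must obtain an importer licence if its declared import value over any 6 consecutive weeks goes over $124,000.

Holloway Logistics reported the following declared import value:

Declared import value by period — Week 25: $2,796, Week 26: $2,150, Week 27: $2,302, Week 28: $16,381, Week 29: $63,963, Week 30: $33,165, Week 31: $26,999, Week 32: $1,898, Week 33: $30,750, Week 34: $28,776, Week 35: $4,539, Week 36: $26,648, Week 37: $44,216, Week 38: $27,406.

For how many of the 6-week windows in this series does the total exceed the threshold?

7

Week 25–Week 30: $2,796 + $2,150 + $2,302 + $16,381 + $63,963 + $33,165 = $120,757 (under)
Week 26–Week 31: $2,150 + $2,302 + $16,381 + $63,963 + $33,165 + $26,999 = $144,960 (over)
Week 27–Week 32: $2,302 + $16,381 + $63,963 + $33,165 + $26,999 + $1,898 = $144,708 (over)
Week 28–Week 33: $16,381 + $63,963 + $33,165 + $26,999 + $1,898 + $30,750 = $173,156 (over)
Week 29–Week 34: $63,963 + $33,165 + $26,999 + $1,898 + $30,750 + $28,776 = $185,551 (over)
Week 30–Week 35: $33,165 + $26,999 + $1,898 + $30,750 + $28,776 + $4,539 = $126,127 (over)
Week 31–Week 36: $26,999 + $1,898 + $30,750 + $28,776 + $4,539 + $26,648 = $119,610 (under)
Week 32–Week 37: $1,898 + $30,750 + $28,776 + $4,539 + $26,648 + $44,216 = $136,827 (over)
Week 33–Week 38: $30,750 + $28,776 + $4,539 + $26,648 + $44,216 + $27,406 = $162,335 (over)
7 windows exceed the threshold.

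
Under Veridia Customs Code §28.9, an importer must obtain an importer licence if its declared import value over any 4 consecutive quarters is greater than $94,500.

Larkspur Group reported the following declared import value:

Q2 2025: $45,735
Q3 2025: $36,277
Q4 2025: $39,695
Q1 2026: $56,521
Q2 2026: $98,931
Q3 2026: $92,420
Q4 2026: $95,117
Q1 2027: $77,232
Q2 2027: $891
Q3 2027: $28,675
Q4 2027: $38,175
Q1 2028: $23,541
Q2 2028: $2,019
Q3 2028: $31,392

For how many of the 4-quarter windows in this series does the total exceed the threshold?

9

Q2 2025–Q1 2026: $45,735 + $36,277 + $39,695 + $56,521 = $178,228 (over)
Q3 2025–Q2 2026: $36,277 + $39,695 + $56,521 + $98,931 = $231,424 (over)
Q4 2025–Q3 2026: $39,695 + $56,521 + $98,931 + $92,420 = $287,567 (over)
Q1 2026–Q4 2026: $56,521 + $98,931 + $92,420 + $95,117 = $342,989 (over)
Q2 2026–Q1 2027: $98,931 + $92,420 + $95,117 + $77,232 = $363,700 (over)
Q3 2026–Q2 2027: $92,420 + $95,117 + $77,232 + $891 = $265,660 (over)
Q4 2026–Q3 2027: $95,117 + $77,232 + $891 + $28,675 = $201,915 (over)
Q1 2027–Q4 2027: $77,232 + $891 + $28,675 + $38,175 = $144,973 (over)
Q2 2027–Q1 2028: $891 + $28,675 + $38,175 + $23,541 = $91,282 (under)
Q3 2027–Q2 2028: $28,675 + $38,175 + $23,541 + $2,019 = $92,410 (under)
Q4 2027–Q3 2028: $38,175 + $23,541 + $2,019 + $31,392 = $95,127 (over)
9 windows exceed the threshold.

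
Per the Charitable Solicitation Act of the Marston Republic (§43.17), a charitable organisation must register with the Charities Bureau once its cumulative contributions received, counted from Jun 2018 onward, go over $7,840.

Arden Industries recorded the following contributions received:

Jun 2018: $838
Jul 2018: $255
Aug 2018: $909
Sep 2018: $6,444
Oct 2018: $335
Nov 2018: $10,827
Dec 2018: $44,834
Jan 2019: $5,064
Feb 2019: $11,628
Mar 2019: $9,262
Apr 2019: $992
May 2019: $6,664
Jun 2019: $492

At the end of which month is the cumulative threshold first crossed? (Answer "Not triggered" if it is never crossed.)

Sep 2018

Through Jun 2018: $838
Through Jul 2018: $1,093
Through Aug 2018: $2,002
Through Sep 2018: $8,446 ← exceeds threshold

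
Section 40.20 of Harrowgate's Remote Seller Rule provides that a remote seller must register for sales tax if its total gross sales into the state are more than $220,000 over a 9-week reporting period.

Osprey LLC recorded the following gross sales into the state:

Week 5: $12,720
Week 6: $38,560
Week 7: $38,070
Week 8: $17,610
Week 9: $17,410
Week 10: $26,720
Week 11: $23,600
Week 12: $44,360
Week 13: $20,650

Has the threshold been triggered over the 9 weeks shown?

Total gross sales into the state: $12,720 + $38,560 + $38,070 + $17,610 + $17,410 + $26,720 + $23,600 + $44,360 + $20,650 = $239,700.
$239,700 > $220,000, so the threshold is exceeded.

Yes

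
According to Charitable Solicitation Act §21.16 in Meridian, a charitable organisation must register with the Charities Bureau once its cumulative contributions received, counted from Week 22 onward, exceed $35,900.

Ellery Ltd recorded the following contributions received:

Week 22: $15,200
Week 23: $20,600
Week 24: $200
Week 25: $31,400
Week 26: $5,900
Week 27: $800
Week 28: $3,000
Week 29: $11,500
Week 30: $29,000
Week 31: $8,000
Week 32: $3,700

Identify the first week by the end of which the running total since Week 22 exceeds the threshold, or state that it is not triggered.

Through Week 22: $15,200
Through Week 23: $35,800
Through Week 24: $36,000 ← exceeds threshold

Week 24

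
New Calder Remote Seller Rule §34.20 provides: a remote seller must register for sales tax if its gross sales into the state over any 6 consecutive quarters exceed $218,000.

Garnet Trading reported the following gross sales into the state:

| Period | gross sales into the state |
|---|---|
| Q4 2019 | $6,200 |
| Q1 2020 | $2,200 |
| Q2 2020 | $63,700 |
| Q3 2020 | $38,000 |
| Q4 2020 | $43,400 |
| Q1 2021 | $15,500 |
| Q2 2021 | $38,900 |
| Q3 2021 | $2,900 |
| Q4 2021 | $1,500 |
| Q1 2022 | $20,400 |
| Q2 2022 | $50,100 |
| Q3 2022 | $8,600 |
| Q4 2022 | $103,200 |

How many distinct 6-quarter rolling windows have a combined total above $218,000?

0

Q4 2019–Q1 2021: $6,200 + $2,200 + $63,700 + $38,000 + $43,400 + $15,500 = $169,000 (under)
Q1 2020–Q2 2021: $2,200 + $63,700 + $38,000 + $43,400 + $15,500 + $38,900 = $201,700 (under)
Q2 2020–Q3 2021: $63,700 + $38,000 + $43,400 + $15,500 + $38,900 + $2,900 = $202,400 (under)
Q3 2020–Q4 2021: $38,000 + $43,400 + $15,500 + $38,900 + $2,900 + $1,500 = $140,200 (under)
Q4 2020–Q1 2022: $43,400 + $15,500 + $38,900 + $2,900 + $1,500 + $20,400 = $122,600 (under)
Q1 2021–Q2 2022: $15,500 + $38,900 + $2,900 + $1,500 + $20,400 + $50,100 = $129,300 (under)
Q2 2021–Q3 2022: $38,900 + $2,900 + $1,500 + $20,400 + $50,100 + $8,600 = $122,400 (under)
Q3 2021–Q4 2022: $2,900 + $1,500 + $20,400 + $50,100 + $8,600 + $103,200 = $186,700 (under)
0 windows exceed the threshold.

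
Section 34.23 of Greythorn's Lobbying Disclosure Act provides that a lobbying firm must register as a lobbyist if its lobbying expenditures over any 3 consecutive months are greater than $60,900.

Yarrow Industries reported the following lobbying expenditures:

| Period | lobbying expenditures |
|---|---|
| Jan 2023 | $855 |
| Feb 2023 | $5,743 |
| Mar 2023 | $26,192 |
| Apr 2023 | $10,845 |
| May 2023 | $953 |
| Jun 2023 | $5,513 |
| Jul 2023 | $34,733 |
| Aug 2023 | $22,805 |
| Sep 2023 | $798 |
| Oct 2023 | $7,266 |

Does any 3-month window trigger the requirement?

Yes

Jan 2023–Mar 2023: $855 + $5,743 + $26,192 = $32,790 (under)
Feb 2023–Apr 2023: $5,743 + $26,192 + $10,845 = $42,780 (under)
Mar 2023–May 2023: $26,192 + $10,845 + $953 = $37,990 (under)
Apr 2023–Jun 2023: $10,845 + $953 + $5,513 = $17,311 (under)
May 2023–Jul 2023: $953 + $5,513 + $34,733 = $41,199 (under)
Jun 2023–Aug 2023: $5,513 + $34,733 + $22,805 = $63,051 (over)
Jul 2023–Sep 2023: $34,733 + $22,805 + $798 = $58,336 (under)
Aug 2023–Oct 2023: $22,805 + $798 + $7,266 = $30,869 (under)
At least one window exceeds $60,900.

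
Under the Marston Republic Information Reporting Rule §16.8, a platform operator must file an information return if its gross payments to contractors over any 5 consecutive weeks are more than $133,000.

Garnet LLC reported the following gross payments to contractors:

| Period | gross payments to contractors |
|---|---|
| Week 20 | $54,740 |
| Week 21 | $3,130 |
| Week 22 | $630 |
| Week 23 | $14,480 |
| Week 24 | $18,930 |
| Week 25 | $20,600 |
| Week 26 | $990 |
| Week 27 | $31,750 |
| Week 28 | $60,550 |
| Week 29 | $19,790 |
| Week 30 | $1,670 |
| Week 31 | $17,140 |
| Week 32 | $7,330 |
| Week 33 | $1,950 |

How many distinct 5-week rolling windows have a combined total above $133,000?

1

Week 20–Week 24: $54,740 + $3,130 + $630 + $14,480 + $18,930 = $91,910 (under)
Week 21–Week 25: $3,130 + $630 + $14,480 + $18,930 + $20,600 = $57,770 (under)
Week 22–Week 26: $630 + $14,480 + $18,930 + $20,600 + $990 = $55,630 (under)
Week 23–Week 27: $14,480 + $18,930 + $20,600 + $990 + $31,750 = $86,750 (under)
Week 24–Week 28: $18,930 + $20,600 + $990 + $31,750 + $60,550 = $132,820 (under)
Week 25–Week 29: $20,600 + $990 + $31,750 + $60,550 + $19,790 = $133,680 (over)
Week 26–Week 30: $990 + $31,750 + $60,550 + $19,790 + $1,670 = $114,750 (under)
Week 27–Week 31: $31,750 + $60,550 + $19,790 + $1,670 + $17,140 = $130,900 (under)
Week 28–Week 32: $60,550 + $19,790 + $1,670 + $17,140 + $7,330 = $106,480 (under)
Week 29–Week 33: $19,790 + $1,670 + $17,140 + $7,330 + $1,950 = $47,880 (under)
1 window exceeds the threshold.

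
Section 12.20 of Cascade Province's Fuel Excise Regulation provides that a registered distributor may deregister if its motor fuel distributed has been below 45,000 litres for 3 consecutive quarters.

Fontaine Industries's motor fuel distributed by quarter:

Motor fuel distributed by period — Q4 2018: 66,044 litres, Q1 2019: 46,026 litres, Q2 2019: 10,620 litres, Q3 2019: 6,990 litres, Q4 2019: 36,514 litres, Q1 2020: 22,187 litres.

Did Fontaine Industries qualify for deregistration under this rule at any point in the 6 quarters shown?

Yes

Quarters below 45,000 litres: Q2 2019, Q3 2019, Q4 2019, Q1 2020.
Longest run of consecutive quarters below the threshold: 4.
4 ≥ 3, so Fontaine Industries became eligible.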